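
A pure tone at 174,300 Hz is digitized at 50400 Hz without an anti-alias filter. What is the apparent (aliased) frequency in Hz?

23,100 Hz

Nyquist = 50,400/2 = 25,200 Hz; 174,300 Hz exceeds it.
Alias = |174,300 − 3×50,400| = |174,300 − 151,200| = 23,100 Hz.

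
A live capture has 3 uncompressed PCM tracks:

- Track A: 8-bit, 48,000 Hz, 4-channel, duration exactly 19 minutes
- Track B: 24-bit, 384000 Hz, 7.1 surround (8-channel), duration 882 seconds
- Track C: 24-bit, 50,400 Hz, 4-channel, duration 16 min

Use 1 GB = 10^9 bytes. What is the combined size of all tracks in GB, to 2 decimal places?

Track A: exactly 19 minutes = 1,140 s; 48,000 × 1,140 × 1 × 4 = 218,880,000 bytes.
Track B: 384,000 × 882 × 3 × 8 = 8,128,512,000 bytes.
Track C: 16 min = 960 s; 50,400 × 960 × 3 × 4 = 580,608,000 bytes.
Total = 8,928,000,000 bytes = 8.93 GB.

8.93 GB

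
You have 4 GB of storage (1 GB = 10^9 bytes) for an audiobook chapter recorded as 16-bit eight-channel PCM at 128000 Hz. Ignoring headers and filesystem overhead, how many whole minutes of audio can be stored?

Uncompressed byte rate = 128,000 × 2 × 8 = 2,048,000 bytes/s.
Capacity = 4 × 1,000,000,000 = 4,000,000,000 bytes.
4,000,000,000 / 2,048,000 ≈ 1953.12 s → 32 minutes.

32 minutes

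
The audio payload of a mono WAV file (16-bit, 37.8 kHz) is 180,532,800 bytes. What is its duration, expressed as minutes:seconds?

39:48

Byte rate = 37,800 × 2 × 1 = 75,600 bytes/s.
Duration = 180,532,800 / 75,600 = 2,388 s.
2,388 s = 39:48.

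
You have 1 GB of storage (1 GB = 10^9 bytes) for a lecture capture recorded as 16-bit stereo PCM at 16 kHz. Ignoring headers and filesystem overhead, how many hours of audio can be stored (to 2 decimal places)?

Uncompressed byte rate = 16,000 × 2 × 2 = 64,000 bytes/s.
Capacity = 1 × 1,000,000,000 = 1,000,000,000 bytes.
1,000,000,000 / 64,000 ≈ 15625 s → 4.34 hours.

4.34 hours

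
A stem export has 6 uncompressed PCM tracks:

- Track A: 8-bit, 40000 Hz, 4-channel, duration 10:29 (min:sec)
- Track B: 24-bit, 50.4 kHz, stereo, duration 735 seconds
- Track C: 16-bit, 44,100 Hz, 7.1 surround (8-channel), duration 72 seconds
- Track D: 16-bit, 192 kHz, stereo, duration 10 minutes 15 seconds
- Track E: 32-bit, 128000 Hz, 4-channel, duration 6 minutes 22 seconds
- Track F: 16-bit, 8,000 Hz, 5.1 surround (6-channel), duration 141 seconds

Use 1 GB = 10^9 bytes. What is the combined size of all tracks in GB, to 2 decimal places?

1.64 GB

Track A: 10:29 (min:sec) = 629 s; 40,000 × 629 × 1 × 4 = 100,640,000 bytes.
Track B: 50,400 × 735 × 3 × 2 = 222,264,000 bytes.
Track C: 44,100 × 72 × 2 × 8 = 50,803,200 bytes.
Track D: 10 minutes 15 seconds = 615 s; 192,000 × 615 × 2 × 2 = 472,320,000 bytes.
Track E: 6 minutes 22 seconds = 382 s; 128,000 × 382 × 4 × 4 = 782,336,000 bytes.
Track F: 8,000 × 141 × 2 × 6 = 13,536,000 bytes.
Total = 1,641,899,200 bytes = 1.64 GB.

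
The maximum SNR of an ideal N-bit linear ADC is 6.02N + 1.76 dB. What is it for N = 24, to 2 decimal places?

6.02 × 24 + 1.76 = 146.24 dB.

146.24 dB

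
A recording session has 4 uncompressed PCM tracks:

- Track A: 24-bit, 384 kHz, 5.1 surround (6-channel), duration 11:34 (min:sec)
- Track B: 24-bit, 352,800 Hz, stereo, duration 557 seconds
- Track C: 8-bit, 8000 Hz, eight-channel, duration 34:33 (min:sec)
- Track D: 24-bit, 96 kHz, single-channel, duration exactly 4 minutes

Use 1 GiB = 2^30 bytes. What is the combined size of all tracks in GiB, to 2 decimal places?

Track A: 11:34 (min:sec) = 694 s; 384,000 × 694 × 3 × 6 = 4,796,928,000 bytes.
Track B: 352,800 × 557 × 3 × 2 = 1,179,057,600 bytes.
Track C: 34:33 (min:sec) = 2,073 s; 8,000 × 2,073 × 1 × 8 = 132,672,000 bytes.
Track D: exactly 4 minutes = 240 s; 96,000 × 240 × 3 × 1 = 69,120,000 bytes.
Total = 6,177,777,600 bytes = 5.75 GiB.

5.75 GiB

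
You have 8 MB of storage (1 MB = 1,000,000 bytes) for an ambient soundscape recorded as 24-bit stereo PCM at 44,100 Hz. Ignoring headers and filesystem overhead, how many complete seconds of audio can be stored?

30 seconds

Uncompressed byte rate = 44,100 × 3 × 2 = 264,600 bytes/s.
Capacity = 8 × 1,000,000 = 8,000,000 bytes.
8,000,000 / 264,600 ≈ 30.23 s → 30 seconds.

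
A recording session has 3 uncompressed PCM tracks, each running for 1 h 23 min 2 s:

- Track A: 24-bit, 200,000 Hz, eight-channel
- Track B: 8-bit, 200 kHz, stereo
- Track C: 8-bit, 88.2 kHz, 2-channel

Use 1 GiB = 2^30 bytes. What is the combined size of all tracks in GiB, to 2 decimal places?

1 h 23 min 2 s = 4,982 s.
Track A: 200,000 × 4,982 × 3 × 8 = 23,913,600,000 bytes.
Track B: 200,000 × 4,982 × 1 × 2 = 1,992,800,000 bytes.
Track C: 88,200 × 4,982 × 1 × 2 = 878,824,800 bytes.
Total = 26,785,224,800 bytes = 24.95 GiB.

24.95 GiB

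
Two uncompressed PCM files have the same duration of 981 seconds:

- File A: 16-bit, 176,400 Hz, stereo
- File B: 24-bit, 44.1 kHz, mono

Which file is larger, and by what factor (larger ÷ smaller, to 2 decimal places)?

File A, by a factor of 5.33

File A: 176,400 × 2 × 2 = 705,600 bytes/s.
File B: 44,100 × 3 × 1 = 132,300 bytes/s.
File A is larger; ratio = 692,193,600 / 129,786,300 = 5.33.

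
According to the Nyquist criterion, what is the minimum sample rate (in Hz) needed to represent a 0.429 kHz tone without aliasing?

Minimum sample rate = 2 × 429 Hz = 858 Hz.

858 Hz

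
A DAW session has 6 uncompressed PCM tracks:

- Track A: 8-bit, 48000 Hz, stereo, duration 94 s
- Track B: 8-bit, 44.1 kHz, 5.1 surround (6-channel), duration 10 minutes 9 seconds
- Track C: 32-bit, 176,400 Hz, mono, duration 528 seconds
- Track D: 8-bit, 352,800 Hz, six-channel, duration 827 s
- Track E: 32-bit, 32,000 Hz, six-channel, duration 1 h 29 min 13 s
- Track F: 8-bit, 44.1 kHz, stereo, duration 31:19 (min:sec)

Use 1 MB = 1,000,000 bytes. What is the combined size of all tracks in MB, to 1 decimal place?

Track A: 48,000 × 94 × 1 × 2 = 9,024,000 bytes.
Track B: 10 minutes 9 seconds = 609 s; 44,100 × 609 × 1 × 6 = 161,141,400 bytes.
Track C: 176,400 × 528 × 4 × 1 = 372,556,800 bytes.
Track D: 352,800 × 827 × 1 × 6 = 1,750,593,600 bytes.
Track E: 1 h 29 min 13 s = 5,353 s; 32,000 × 5,353 × 4 × 6 = 4,111,104,000 bytes.
Track F: 31:19 (min:sec) = 1,879 s; 44,100 × 1,879 × 1 × 2 = 165,727,800 bytes.
Total = 6,570,147,600 bytes = 6570.1 MB.

6570.1 MB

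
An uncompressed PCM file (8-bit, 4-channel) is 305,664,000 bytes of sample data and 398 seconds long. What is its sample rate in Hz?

Bytes = sample_rate × seconds × bytes_per_sample × channels.
sample_rate = 305,664,000 / (398 × 1 × 4) = 305,664,000 / 1,592 = 192,000 Hz.

192,000 Hz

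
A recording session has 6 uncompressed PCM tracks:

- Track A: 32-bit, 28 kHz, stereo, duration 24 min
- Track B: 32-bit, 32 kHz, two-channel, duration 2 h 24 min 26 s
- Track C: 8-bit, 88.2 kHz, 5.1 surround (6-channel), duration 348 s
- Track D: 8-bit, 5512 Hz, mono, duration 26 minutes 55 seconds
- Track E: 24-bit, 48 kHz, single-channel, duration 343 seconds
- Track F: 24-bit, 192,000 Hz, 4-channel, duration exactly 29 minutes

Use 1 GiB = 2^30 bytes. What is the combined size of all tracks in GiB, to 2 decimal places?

6.33 GiB

Track A: 24 min = 1,440 s; 28,000 × 1,440 × 4 × 2 = 322,560,000 bytes.
Track B: 2 h 24 min 26 s = 8,666 s; 32,000 × 8,666 × 4 × 2 = 2,218,496,000 bytes.
Track C: 88,200 × 348 × 1 × 6 = 184,161,600 bytes.
Track D: 26 minutes 55 seconds = 1,615 s; 5,512 × 1,615 × 1 × 1 = 8,901,880 bytes.
Track E: 48,000 × 343 × 3 × 1 = 49,392,000 bytes.
Track F: exactly 29 minutes = 1,740 s; 192,000 × 1,740 × 3 × 4 = 4,008,960,000 bytes.
Total = 6,792,471,480 bytes = 6.33 GiB.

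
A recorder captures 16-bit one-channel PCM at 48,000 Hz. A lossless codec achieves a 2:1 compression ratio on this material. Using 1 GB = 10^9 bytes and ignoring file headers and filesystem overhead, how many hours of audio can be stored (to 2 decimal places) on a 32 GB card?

Uncompressed byte rate = 48,000 × 2 × 1 = 96,000 bytes/s.
After 2:1 compression, effective rate ≈ 48000 bytes/s.
Capacity = 32 × 1,000,000,000 = 32,000,000,000 bytes.
32,000,000,000 / effective rate ≈ 666666.67 s → 185.19 hours.

185.19 hours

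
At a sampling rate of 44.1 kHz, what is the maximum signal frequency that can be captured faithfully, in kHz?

22.05 kHz

Nyquist frequency = sample rate / 2 = 44,100 / 2 = 22.05 kHz.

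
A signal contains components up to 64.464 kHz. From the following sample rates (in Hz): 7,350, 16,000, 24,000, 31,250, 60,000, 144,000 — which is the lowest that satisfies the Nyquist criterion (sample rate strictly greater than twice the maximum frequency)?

144,000 Hz

Need sample rate > 2 × 64,464 = 128,928 Hz.
Lowest listed rate above 128,928 Hz is 144,000 Hz.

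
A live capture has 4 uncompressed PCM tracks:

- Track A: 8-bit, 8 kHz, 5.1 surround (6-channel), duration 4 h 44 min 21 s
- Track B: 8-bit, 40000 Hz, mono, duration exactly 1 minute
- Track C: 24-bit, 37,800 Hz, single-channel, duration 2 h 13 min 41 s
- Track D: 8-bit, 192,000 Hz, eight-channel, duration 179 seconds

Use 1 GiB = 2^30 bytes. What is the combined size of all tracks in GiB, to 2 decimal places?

1.87 GiB

Track A: 4 h 44 min 21 s = 17,061 s; 8,000 × 17,061 × 1 × 6 = 818,928,000 bytes.
Track B: exactly 1 minute = 60 s; 40,000 × 60 × 1 × 1 = 2,400,000 bytes.
Track C: 2 h 13 min 41 s = 8,021 s; 37,800 × 8,021 × 3 × 1 = 909,581,400 bytes.
Track D: 192,000 × 179 × 1 × 8 = 274,944,000 bytes.
Total = 2,005,853,400 bytes = 1.87 GiB.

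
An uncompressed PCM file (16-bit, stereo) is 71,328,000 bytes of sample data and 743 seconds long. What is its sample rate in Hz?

Bytes = sample_rate × seconds × bytes_per_sample × channels.
sample_rate = 71,328,000 / (743 × 2 × 2) = 71,328,000 / 2,972 = 24,000 Hz.

24,000 Hz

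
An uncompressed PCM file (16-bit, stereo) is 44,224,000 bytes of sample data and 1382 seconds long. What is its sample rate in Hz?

8,000 Hz

Bytes = sample_rate × seconds × bytes_per_sample × channels.
sample_rate = 44,224,000 / (1,382 × 2 × 2) = 44,224,000 / 5,528 = 8,000 Hz.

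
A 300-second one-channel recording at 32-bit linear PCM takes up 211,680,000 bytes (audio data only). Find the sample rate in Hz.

Bytes = sample_rate × seconds × bytes_per_sample × channels.
sample_rate = 211,680,000 / (300 × 4 × 1) = 211,680,000 / 1,200 = 176,400 Hz.

176,400 Hz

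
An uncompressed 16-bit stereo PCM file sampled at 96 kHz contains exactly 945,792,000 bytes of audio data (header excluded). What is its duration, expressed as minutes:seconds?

Byte rate = 96,000 × 2 × 2 = 384,000 bytes/s.
Duration = 945,792,000 / 384,000 = 2,463 s.
2,463 s = 41:03.

41:03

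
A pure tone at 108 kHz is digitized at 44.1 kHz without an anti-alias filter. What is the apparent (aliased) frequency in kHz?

Nyquist = 44,100/2 = 22,050 Hz; 108,000 Hz exceeds it.
Alias = |108,000 − 2×44,100| = |108,000 − 88,200| = 19,800 Hz = 19.8 kHz.

19.8 kHz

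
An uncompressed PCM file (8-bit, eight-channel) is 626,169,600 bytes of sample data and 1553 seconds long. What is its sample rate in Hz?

Bytes = sample_rate × seconds × bytes_per_sample × channels.
sample_rate = 626,169,600 / (1,553 × 1 × 8) = 626,169,600 / 12,424 = 50,400 Hz.

50,400 Hz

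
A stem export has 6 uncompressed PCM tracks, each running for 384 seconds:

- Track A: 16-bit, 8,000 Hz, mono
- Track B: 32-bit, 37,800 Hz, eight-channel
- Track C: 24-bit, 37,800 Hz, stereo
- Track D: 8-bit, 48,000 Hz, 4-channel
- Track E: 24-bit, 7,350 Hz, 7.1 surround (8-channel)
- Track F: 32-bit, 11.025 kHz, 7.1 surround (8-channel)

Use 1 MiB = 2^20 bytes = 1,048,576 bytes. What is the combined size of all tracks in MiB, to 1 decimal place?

796.0 MiB

Track A: 8,000 × 384 × 2 × 1 = 6,144,000 bytes.
Track B: 37,800 × 384 × 4 × 8 = 464,486,400 bytes.
Track C: 37,800 × 384 × 3 × 2 = 87,091,200 bytes.
Track D: 48,000 × 384 × 1 × 4 = 73,728,000 bytes.
Track E: 7,350 × 384 × 3 × 8 = 67,737,600 bytes.
Track F: 11,025 × 384 × 4 × 8 = 135,475,200 bytes.
Total = 834,662,400 bytes = 796.0 MiB.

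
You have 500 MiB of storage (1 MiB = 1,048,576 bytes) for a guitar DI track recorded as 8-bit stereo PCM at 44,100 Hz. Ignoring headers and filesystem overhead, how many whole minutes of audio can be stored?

99 minutes

Uncompressed byte rate = 44,100 × 1 × 2 = 88,200 bytes/s.
Capacity = 500 × 1,048,576 = 524,288,000 bytes.
524,288,000 / 88,200 ≈ 5944.31 s → 99 minutes.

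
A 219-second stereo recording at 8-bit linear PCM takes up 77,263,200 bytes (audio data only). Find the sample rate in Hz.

176,400 Hz

Bytes = sample_rate × seconds × bytes_per_sample × channels.
sample_rate = 77,263,200 / (219 × 1 × 2) = 77,263,200 / 438 = 176,400 Hz.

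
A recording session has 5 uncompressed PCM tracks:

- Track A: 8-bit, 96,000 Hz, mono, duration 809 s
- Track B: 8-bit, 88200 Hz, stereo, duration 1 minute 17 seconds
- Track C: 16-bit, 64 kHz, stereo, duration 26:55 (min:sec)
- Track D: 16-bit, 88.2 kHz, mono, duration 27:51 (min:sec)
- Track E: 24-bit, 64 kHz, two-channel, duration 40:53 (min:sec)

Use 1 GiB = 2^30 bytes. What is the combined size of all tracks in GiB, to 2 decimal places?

Track A: 96,000 × 809 × 1 × 1 = 77,664,000 bytes.
Track B: 1 minute 17 seconds = 77 s; 88,200 × 77 × 1 × 2 = 13,582,800 bytes.
Track C: 26:55 (min:sec) = 1,615 s; 64,000 × 1,615 × 2 × 2 = 413,440,000 bytes.
Track D: 27:51 (min:sec) = 1,671 s; 88,200 × 1,671 × 2 × 1 = 294,764,400 bytes.
Track E: 40:53 (min:sec) = 2,453 s; 64,000 × 2,453 × 3 × 2 = 941,952,000 bytes.
Total = 1,741,403,200 bytes = 1.62 GiB.

1.62 GiB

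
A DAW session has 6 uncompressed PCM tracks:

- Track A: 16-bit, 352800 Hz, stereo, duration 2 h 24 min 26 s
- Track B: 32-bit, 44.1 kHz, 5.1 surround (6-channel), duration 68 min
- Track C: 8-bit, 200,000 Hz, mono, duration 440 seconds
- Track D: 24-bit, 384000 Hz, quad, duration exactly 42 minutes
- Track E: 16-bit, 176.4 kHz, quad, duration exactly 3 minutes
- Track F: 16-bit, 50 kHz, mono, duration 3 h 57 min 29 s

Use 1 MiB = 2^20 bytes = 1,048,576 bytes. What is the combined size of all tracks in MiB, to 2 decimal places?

28540.43 MiB

Track A: 2 h 24 min 26 s = 8,666 s; 352,800 × 8,666 × 2 × 2 = 12,229,459,200 bytes.
Track B: 68 min = 4,080 s; 44,100 × 4,080 × 4 × 6 = 4,318,272,000 bytes.
Track C: 200,000 × 440 × 1 × 1 = 88,000,000 bytes.
Track D: exactly 42 minutes = 2,520 s; 384,000 × 2,520 × 3 × 4 = 11,612,160,000 bytes.
Track E: exactly 3 minutes = 180 s; 176,400 × 180 × 2 × 4 = 254,016,000 bytes.
Track F: 3 h 57 min 29 s = 14,249 s; 50,000 × 14,249 × 2 × 1 = 1,424,900,000 bytes.
Total = 29,926,807,200 bytes = 28540.43 MiB.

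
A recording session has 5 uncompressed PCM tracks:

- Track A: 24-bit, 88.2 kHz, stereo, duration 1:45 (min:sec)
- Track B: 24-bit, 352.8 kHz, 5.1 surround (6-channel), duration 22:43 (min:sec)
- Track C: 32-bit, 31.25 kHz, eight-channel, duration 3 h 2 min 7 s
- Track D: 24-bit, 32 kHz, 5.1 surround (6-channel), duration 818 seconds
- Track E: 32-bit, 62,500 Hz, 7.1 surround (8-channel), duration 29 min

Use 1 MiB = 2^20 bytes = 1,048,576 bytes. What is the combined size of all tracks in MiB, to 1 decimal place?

Track A: 1:45 (min:sec) = 105 s; 88,200 × 105 × 3 × 2 = 55,566,000 bytes.
Track B: 22:43 (min:sec) = 1,363 s; 352,800 × 1,363 × 3 × 6 = 8,655,595,200 bytes.
Track C: 3 h 2 min 7 s = 10,927 s; 31,250 × 10,927 × 4 × 8 = 10,927,000,000 bytes.
Track D: 32,000 × 818 × 3 × 6 = 471,168,000 bytes.
Track E: 29 min = 1,740 s; 62,500 × 1,740 × 4 × 8 = 3,480,000,000 bytes.
Total = 23,589,329,200 bytes = 22496.5 MiB.

22496.5 MiB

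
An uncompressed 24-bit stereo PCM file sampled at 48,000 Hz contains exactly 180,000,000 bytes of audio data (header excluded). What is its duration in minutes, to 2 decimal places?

10.42 minutes

Byte rate = 48,000 × 3 × 2 = 288,000 bytes/s.
Duration = 180,000,000 / 288,000 = 625 s.
625 s / 60 = 10.42 minutes.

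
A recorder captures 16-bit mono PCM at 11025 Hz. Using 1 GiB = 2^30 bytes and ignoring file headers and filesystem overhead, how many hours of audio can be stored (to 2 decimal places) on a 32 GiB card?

432.85 hours

Uncompressed byte rate = 11,025 × 2 × 1 = 22,050 bytes/s.
Capacity = 32 × 1,073,741,824 = 34,359,738,368 bytes.
34,359,738,368 / 22,050 ≈ 1558264.78 s → 432.85 hours.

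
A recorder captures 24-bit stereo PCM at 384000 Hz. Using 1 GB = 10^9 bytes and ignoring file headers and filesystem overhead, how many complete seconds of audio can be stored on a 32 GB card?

13,888 seconds

Uncompressed byte rate = 384,000 × 3 × 2 = 2,304,000 bytes/s.
Capacity = 32 × 1,000,000,000 = 32,000,000,000 bytes.
32,000,000,000 / 2,304,000 ≈ 13888.89 s → 13,888 seconds.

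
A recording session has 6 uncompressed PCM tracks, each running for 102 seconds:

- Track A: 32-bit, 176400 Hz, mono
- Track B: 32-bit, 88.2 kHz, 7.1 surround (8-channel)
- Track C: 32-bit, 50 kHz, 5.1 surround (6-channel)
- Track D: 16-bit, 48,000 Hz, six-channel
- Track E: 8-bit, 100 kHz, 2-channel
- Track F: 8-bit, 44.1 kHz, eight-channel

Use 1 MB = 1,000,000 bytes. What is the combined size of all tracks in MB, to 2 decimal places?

Track A: 176,400 × 102 × 4 × 1 = 71,971,200 bytes.
Track B: 88,200 × 102 × 4 × 8 = 287,884,800 bytes.
Track C: 50,000 × 102 × 4 × 6 = 122,400,000 bytes.
Track D: 48,000 × 102 × 2 × 6 = 58,752,000 bytes.
Track E: 100,000 × 102 × 1 × 2 = 20,400,000 bytes.
Track F: 44,100 × 102 × 1 × 8 = 35,985,600 bytes.
Total = 597,393,600 bytes = 597.39 MB.

597.39 MB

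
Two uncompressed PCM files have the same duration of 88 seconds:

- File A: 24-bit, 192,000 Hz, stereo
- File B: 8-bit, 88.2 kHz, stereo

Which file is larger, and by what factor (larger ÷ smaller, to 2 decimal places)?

File A: 192,000 × 3 × 2 = 1,152,000 bytes/s.
File B: 88,200 × 1 × 2 = 176,400 bytes/s.
File A is larger; ratio = 101,376,000 / 15,523,200 = 6.53.

File A, by a factor of 6.53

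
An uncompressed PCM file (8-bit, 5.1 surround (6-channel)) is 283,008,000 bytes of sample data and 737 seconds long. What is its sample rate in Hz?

64,000 Hz

Bytes = sample_rate × seconds × bytes_per_sample × channels.
sample_rate = 283,008,000 / (737 × 1 × 6) = 283,008,000 / 4,422 = 64,000 Hz.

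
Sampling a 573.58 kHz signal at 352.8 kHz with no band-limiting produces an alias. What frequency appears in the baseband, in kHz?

132.02 kHz

Nyquist = 352,800/2 = 176,400 Hz; 573,580 Hz exceeds it.
Alias = |573,580 − 2×352,800| = |573,580 − 705,600| = 132,020 Hz = 132.02 kHz.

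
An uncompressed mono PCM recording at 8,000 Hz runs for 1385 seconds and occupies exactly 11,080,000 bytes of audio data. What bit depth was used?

8 bits

Bytes per sample = 11,080,000 / (8,000 × 1,385 × 1) = 11,080,000 / 11,080,000 = 1.
Bit depth = 1 × 8 = 8 bits.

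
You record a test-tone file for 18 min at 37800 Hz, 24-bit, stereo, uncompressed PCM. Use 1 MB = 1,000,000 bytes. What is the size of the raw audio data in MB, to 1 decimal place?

244.9 MB

Duration = 18 min = 1,080 s.
Bytes = 37,800 samples/s × 1,080 s × 3 bytes/sample × 2 ch = 244,944,000 bytes.
244,944,000 / 1,000,000 = 244.9 MB.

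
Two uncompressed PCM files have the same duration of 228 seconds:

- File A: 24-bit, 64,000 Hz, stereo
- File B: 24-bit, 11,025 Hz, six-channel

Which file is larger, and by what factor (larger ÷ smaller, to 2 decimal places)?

File A, by a factor of 1.93

File A: 64,000 × 3 × 2 = 384,000 bytes/s.
File B: 11,025 × 3 × 6 = 198,450 bytes/s.
File A is larger; ratio = 87,552,000 / 45,246,600 = 1.93.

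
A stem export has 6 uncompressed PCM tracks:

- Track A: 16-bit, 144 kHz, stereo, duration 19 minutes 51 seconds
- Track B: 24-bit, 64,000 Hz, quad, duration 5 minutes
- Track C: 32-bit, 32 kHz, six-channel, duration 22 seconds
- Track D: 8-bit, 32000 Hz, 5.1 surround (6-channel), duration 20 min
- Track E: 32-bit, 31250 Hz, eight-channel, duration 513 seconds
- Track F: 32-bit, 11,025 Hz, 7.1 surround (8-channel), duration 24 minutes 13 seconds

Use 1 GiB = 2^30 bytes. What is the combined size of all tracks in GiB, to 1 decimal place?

Track A: 19 minutes 51 seconds = 1,191 s; 144,000 × 1,191 × 2 × 2 = 686,016,000 bytes.
Track B: 5 minutes = 300 s; 64,000 × 300 × 3 × 4 = 230,400,000 bytes.
Track C: 32,000 × 22 × 4 × 6 = 16,896,000 bytes.
Track D: 20 min = 1,200 s; 32,000 × 1,200 × 1 × 6 = 230,400,000 bytes.
Track E: 31,250 × 513 × 4 × 8 = 513,000,000 bytes.
Track F: 24 minutes 13 seconds = 1,453 s; 11,025 × 1,453 × 4 × 8 = 512,618,400 bytes.
Total = 2,189,330,400 bytes = 2.0 GiB.

2.0 GiB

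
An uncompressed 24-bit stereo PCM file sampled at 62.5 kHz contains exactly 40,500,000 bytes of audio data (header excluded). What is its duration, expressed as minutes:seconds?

1:48

Byte rate = 62,500 × 3 × 2 = 375,000 bytes/s.
Duration = 40,500,000 / 375,000 = 108 s.
108 s = 1:48.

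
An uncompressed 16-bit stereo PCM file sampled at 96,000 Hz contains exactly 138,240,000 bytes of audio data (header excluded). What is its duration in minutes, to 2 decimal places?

6.00 minutes

Byte rate = 96,000 × 2 × 2 = 384,000 bytes/s.
Duration = 138,240,000 / 384,000 = 360 s.
360 s / 60 = 6.00 minutes.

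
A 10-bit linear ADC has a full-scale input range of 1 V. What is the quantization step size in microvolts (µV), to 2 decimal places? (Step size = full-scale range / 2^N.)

1 V / 2^10 = 1 / 1,024 V = 976.56 µV.

976.56 µV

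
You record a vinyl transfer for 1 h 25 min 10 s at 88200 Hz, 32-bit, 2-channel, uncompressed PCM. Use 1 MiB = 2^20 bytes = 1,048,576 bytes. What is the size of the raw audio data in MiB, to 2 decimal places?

Duration = 1 h 25 min 10 s = 5,110 s.
Bytes = 88,200 samples/s × 5,110 s × 4 bytes/sample × 2 ch = 3,605,616,000 bytes.
3,605,616,000 / 1,048,576 = 3438.58 MiB.

3438.58 MiB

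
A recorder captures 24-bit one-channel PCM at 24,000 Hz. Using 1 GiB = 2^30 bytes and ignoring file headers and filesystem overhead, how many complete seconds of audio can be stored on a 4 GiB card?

59,652 seconds

Uncompressed byte rate = 24,000 × 3 × 1 = 72,000 bytes/s.
Capacity = 4 × 1,073,741,824 = 4,294,967,296 bytes.
4,294,967,296 / 72,000 ≈ 59652.32 s → 59,652 seconds.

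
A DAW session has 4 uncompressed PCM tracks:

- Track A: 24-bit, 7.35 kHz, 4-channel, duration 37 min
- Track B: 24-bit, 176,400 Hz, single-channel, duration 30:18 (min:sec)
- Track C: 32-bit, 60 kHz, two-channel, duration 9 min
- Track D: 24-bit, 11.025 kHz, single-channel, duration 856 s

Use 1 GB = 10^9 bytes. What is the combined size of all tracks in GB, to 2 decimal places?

Track A: 37 min = 2,220 s; 7,350 × 2,220 × 3 × 4 = 195,804,000 bytes.
Track B: 30:18 (min:sec) = 1,818 s; 176,400 × 1,818 × 3 × 1 = 962,085,600 bytes.
Track C: 9 min = 540 s; 60,000 × 540 × 4 × 2 = 259,200,000 bytes.
Track D: 11,025 × 856 × 3 × 1 = 28,312,200 bytes.
Total = 1,445,401,800 bytes = 1.45 GB.

1.45 GB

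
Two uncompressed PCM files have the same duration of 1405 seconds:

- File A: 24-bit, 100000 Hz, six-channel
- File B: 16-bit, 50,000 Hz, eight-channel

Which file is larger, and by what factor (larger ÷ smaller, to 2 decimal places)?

File A: 100,000 × 3 × 6 = 1,800,000 bytes/s.
File B: 50,000 × 2 × 8 = 800,000 bytes/s.
File A is larger; ratio = 2,529,000,000 / 1,124,000,000 = 2.25.

File A, by a factor of 2.25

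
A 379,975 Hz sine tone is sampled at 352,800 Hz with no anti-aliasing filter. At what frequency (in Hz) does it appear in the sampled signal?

Nyquist = 352,800/2 = 176,400 Hz; 379,975 Hz exceeds it.
Alias = |379,975 − 1×352,800| = |379,975 − 352,800| = 27,175 Hz.

27,175 Hz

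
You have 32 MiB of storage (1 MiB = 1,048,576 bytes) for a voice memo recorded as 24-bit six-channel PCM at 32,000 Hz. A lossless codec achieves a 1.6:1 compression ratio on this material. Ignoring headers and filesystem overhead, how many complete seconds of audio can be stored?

93 seconds

Uncompressed byte rate = 32,000 × 3 × 6 = 576,000 bytes/s.
After 1.6:1 compression, effective rate ≈ 360000 bytes/s.
Capacity = 32 × 1,048,576 = 33,554,432 bytes.
33,554,432 / effective rate ≈ 93.21 s → 93 seconds.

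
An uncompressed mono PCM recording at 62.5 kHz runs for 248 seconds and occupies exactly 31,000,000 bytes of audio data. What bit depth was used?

Bytes per sample = 31,000,000 / (62,500 × 248 × 1) = 31,000,000 / 15,500,000 = 2.
Bit depth = 2 × 8 = 16 bits.

16 bits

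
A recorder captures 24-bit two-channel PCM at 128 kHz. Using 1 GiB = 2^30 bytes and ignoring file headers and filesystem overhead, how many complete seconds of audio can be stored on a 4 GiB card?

5,592 seconds

Uncompressed byte rate = 128,000 × 3 × 2 = 768,000 bytes/s.
Capacity = 4 × 1,073,741,824 = 4,294,967,296 bytes.
4,294,967,296 / 768,000 ≈ 5592.41 s → 5,592 seconds.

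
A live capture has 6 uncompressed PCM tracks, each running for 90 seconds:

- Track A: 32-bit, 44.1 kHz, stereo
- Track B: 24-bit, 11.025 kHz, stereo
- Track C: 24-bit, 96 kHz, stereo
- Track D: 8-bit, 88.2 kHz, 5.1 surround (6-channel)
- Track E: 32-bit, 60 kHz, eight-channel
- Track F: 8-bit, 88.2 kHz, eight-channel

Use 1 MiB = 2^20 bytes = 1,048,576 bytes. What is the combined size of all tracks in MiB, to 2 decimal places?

356.18 MiB

Track A: 44,100 × 90 × 4 × 2 = 31,752,000 bytes.
Track B: 11,025 × 90 × 3 × 2 = 5,953,500 bytes.
Track C: 96,000 × 90 × 3 × 2 = 51,840,000 bytes.
Track D: 88,200 × 90 × 1 × 6 = 47,628,000 bytes.
Track E: 60,000 × 90 × 4 × 8 = 172,800,000 bytes.
Track F: 88,200 × 90 × 1 × 8 = 63,504,000 bytes.
Total = 373,477,500 bytes = 356.18 MiB.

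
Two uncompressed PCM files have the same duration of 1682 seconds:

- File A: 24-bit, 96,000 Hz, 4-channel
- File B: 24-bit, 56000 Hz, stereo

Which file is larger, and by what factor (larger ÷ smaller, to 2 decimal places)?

File A: 96,000 × 3 × 4 = 1,152,000 bytes/s.
File B: 56,000 × 3 × 2 = 336,000 bytes/s.
File A is larger; ratio = 1,937,664,000 / 565,152,000 = 3.43.

File A, by a factor of 3.43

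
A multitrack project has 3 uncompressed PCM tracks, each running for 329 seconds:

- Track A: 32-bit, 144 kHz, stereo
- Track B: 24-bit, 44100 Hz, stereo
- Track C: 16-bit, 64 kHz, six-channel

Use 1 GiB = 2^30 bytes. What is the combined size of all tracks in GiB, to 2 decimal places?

Track A: 144,000 × 329 × 4 × 2 = 379,008,000 bytes.
Track B: 44,100 × 329 × 3 × 2 = 87,053,400 bytes.
Track C: 64,000 × 329 × 2 × 6 = 252,672,000 bytes.
Total = 718,733,400 bytes = 0.67 GiB.

0.67 GiB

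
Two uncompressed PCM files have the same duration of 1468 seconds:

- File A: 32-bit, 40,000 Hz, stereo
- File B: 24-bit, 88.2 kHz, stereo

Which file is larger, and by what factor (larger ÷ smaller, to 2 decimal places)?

File A: 40,000 × 4 × 2 = 320,000 bytes/s.
File B: 88,200 × 3 × 2 = 529,200 bytes/s.
File B is larger; ratio = 776,865,600 / 469,760,000 = 1.65.

File B, by a factor of 1.65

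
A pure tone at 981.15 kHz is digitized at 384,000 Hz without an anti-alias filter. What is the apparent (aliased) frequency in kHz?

Nyquist = 384,000/2 = 192,000 Hz; 981,150 Hz exceeds it.
Alias = |981,150 − 3×384,000| = |981,150 − 1,152,000| = 170,850 Hz = 170.85 kHz.

170.85 kHz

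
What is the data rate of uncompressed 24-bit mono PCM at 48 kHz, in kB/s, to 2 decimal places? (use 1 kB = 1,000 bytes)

Bit rate = 48,000 × 24 × 1 = 1,152,000 bits/s.
1,152,000 / 8 = 144,000 B/s = 144.00 kB/s.

144.00 kB/s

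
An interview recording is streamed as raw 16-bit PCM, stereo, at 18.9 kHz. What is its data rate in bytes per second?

Bit rate = 18,900 × 16 × 2 = 604,800 bits/s.
604,800 / 8 = 75,600 bytes/s.

75,600 bytes/s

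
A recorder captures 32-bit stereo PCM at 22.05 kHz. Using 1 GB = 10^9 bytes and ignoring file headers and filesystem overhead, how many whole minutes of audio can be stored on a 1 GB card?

94 minutes

Uncompressed byte rate = 22,050 × 4 × 2 = 176,400 bytes/s.
Capacity = 1 × 1,000,000,000 = 1,000,000,000 bytes.
1,000,000,000 / 176,400 ≈ 5668.93 s → 94 minutes.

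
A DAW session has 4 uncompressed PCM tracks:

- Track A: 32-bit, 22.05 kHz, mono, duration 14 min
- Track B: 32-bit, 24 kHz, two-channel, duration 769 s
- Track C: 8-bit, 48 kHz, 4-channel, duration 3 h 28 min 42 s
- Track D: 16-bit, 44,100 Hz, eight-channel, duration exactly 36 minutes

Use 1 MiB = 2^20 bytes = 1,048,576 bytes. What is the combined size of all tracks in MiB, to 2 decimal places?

Track A: 14 min = 840 s; 22,050 × 840 × 4 × 1 = 74,088,000 bytes.
Track B: 24,000 × 769 × 4 × 2 = 147,648,000 bytes.
Track C: 3 h 28 min 42 s = 12,522 s; 48,000 × 12,522 × 1 × 4 = 2,404,224,000 bytes.
Track D: exactly 36 minutes = 2,160 s; 44,100 × 2,160 × 2 × 8 = 1,524,096,000 bytes.
Total = 4,150,056,000 bytes = 3957.80 MiB.

3957.80 MiB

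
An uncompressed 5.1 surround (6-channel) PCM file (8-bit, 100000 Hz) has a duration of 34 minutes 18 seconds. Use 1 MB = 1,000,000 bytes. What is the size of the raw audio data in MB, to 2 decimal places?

1234.80 MB

Duration = 34 minutes 18 seconds = 2,058 s.
Bytes = 100,000 samples/s × 2,058 s × 1 bytes/sample × 6 ch = 1,234,800,000 bytes.
1,234,800,000 / 1,000,000 = 1234.80 MB.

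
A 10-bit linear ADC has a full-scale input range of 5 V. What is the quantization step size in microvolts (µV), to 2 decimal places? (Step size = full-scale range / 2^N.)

5 V / 2^10 = 5 / 1,024 V = 4882.81 µV.

4882.81 µV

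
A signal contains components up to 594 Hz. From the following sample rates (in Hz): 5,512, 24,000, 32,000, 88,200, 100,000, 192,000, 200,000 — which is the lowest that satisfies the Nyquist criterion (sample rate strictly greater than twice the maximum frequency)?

Need sample rate > 2 × 594 = 1,188 Hz.
Lowest listed rate above 1,188 Hz is 5,512 Hz.

5,512 Hz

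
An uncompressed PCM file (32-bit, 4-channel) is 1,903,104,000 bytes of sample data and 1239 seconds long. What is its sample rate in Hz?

96,000 Hz

Bytes = sample_rate × seconds × bytes_per_sample × channels.
sample_rate = 1,903,104,000 / (1,239 × 4 × 4) = 1,903,104,000 / 19,824 = 96,000 Hz.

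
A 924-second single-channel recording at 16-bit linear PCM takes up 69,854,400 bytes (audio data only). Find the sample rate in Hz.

37,800 Hz

Bytes = sample_rate × seconds × bytes_per_sample × channels.
sample_rate = 69,854,400 / (924 × 2 × 1) = 69,854,400 / 1,848 = 37,800 Hz.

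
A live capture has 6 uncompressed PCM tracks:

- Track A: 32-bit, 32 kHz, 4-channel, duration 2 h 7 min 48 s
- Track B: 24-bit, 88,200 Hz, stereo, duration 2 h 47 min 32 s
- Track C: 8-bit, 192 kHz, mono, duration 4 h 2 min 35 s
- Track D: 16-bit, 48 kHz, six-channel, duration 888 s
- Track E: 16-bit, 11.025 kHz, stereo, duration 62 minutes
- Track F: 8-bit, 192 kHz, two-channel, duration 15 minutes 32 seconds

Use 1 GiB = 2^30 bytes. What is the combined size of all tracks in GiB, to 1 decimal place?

Track A: 2 h 7 min 48 s = 7,668 s; 32,000 × 7,668 × 4 × 4 = 3,926,016,000 bytes.
Track B: 2 h 47 min 32 s = 10,052 s; 88,200 × 10,052 × 3 × 2 = 5,319,518,400 bytes.
Track C: 4 h 2 min 35 s = 14,555 s; 192,000 × 14,555 × 1 × 1 = 2,794,560,000 bytes.
Track D: 48,000 × 888 × 2 × 6 = 511,488,000 bytes.
Track E: 62 minutes = 3,720 s; 11,025 × 3,720 × 2 × 2 = 164,052,000 bytes.
Track F: 15 minutes 32 seconds = 932 s; 192,000 × 932 × 1 × 2 = 357,888,000 bytes.
Total = 13,073,522,400 bytes = 12.2 GiB.

12.2 GiB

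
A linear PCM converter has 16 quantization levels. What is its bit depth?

4 bits

log2(16) = 4.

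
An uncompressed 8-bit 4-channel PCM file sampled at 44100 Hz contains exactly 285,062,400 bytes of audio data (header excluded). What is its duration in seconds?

1,616 seconds

Byte rate = 44,100 × 1 × 4 = 176,400 bytes/s.
Duration = 285,062,400 / 176,400 = 1,616 s.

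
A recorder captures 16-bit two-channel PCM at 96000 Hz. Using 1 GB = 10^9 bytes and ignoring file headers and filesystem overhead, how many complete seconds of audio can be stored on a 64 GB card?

Uncompressed byte rate = 96,000 × 2 × 2 = 384,000 bytes/s.
Capacity = 64 × 1,000,000,000 = 64,000,000,000 bytes.
64,000,000,000 / 384,000 ≈ 166666.67 s → 166,666 seconds.

166,666 seconds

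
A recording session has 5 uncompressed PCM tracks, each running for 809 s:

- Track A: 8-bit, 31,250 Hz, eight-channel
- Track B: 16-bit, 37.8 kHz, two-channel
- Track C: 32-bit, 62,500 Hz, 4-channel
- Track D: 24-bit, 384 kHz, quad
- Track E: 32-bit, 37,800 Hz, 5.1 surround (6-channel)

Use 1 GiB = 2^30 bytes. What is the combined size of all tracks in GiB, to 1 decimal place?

Track A: 31,250 × 809 × 1 × 8 = 202,250,000 bytes.
Track B: 37,800 × 809 × 2 × 2 = 122,320,800 bytes.
Track C: 62,500 × 809 × 4 × 4 = 809,000,000 bytes.
Track D: 384,000 × 809 × 3 × 4 = 3,727,872,000 bytes.
Track E: 37,800 × 809 × 4 × 6 = 733,924,800 bytes.
Total = 5,595,367,600 bytes = 5.2 GiB.

5.2 GiB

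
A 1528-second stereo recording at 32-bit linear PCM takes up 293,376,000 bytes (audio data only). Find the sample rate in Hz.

Bytes = sample_rate × seconds × bytes_per_sample × channels.
sample_rate = 293,376,000 / (1,528 × 4 × 2) = 293,376,000 / 12,224 = 24,000 Hz.

24,000 Hz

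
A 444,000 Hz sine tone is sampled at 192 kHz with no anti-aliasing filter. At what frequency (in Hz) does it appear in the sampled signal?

60,000 Hz

Nyquist = 192,000/2 = 96,000 Hz; 444,000 Hz exceeds it.
Alias = |444,000 − 2×192,000| = |444,000 − 384,000| = 60,000 Hz.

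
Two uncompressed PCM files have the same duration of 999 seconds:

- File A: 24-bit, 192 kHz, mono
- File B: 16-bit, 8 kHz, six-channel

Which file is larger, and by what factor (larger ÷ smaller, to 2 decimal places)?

File A, by a factor of 6.00

File A: 192,000 × 3 × 1 = 576,000 bytes/s.
File B: 8,000 × 2 × 6 = 96,000 bytes/s.
File A is larger; ratio = 575,424,000 / 95,904,000 = 6.00.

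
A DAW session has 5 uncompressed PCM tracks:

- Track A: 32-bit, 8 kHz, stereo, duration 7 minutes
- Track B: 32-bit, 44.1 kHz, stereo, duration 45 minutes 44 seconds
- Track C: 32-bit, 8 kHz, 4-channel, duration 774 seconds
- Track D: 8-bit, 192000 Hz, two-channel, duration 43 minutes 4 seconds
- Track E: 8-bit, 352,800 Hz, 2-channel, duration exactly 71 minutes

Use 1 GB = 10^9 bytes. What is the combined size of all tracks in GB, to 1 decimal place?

5.1 GB

Track A: 7 minutes = 420 s; 8,000 × 420 × 4 × 2 = 26,880,000 bytes.
Track B: 45 minutes 44 seconds = 2,744 s; 44,100 × 2,744 × 4 × 2 = 968,083,200 bytes.
Track C: 8,000 × 774 × 4 × 4 = 99,072,000 bytes.
Track D: 43 minutes 4 seconds = 2,584 s; 192,000 × 2,584 × 1 × 2 = 992,256,000 bytes.
Track E: exactly 71 minutes = 4,260 s; 352,800 × 4,260 × 1 × 2 = 3,005,856,000 bytes.
Total = 5,092,147,200 bytes = 5.1 GB.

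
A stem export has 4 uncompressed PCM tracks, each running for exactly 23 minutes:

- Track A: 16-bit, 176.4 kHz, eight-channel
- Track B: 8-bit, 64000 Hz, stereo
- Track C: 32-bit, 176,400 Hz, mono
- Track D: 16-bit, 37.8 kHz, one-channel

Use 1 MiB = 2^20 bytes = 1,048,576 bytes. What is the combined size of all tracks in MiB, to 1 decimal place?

exactly 23 minutes = 1,380 s.
Track A: 176,400 × 1,380 × 2 × 8 = 3,894,912,000 bytes.
Track B: 64,000 × 1,380 × 1 × 2 = 176,640,000 bytes.
Track C: 176,400 × 1,380 × 4 × 1 = 973,728,000 bytes.
Track D: 37,800 × 1,380 × 2 × 1 = 104,328,000 bytes.
Total = 5,149,608,000 bytes = 4911.0 MiB.

4911.0 MiB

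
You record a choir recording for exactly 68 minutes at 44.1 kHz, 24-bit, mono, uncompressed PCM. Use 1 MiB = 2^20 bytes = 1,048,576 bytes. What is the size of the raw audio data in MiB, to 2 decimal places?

514.78 MiB

Duration = exactly 68 minutes = 4,080 s.
Bytes = 44,100 samples/s × 4,080 s × 3 bytes/sample × 1 ch = 539,784,000 bytes.
539,784,000 / 1,048,576 = 514.78 MiB.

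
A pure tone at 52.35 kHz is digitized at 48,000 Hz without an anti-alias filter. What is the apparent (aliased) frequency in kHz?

4.35 kHz

Nyquist = 48,000/2 = 24,000 Hz; 52,350 Hz exceeds it.
Alias = |52,350 − 1×48,000| = |52,350 − 48,000| = 4,350 Hz = 4.35 kHz.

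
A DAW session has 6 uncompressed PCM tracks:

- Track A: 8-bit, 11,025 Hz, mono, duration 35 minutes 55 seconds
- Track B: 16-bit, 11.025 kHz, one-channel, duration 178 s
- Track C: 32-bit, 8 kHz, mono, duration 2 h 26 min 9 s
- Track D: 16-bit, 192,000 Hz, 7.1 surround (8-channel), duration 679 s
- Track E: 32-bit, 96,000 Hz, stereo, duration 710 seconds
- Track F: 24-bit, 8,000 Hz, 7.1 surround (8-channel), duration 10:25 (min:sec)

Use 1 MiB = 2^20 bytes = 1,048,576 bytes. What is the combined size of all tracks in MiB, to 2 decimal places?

Track A: 35 minutes 55 seconds = 2,155 s; 11,025 × 2,155 × 1 × 1 = 23,758,875 bytes.
Track B: 11,025 × 178 × 2 × 1 = 3,924,900 bytes.
Track C: 2 h 26 min 9 s = 8,769 s; 8,000 × 8,769 × 4 × 1 = 280,608,000 bytes.
Track D: 192,000 × 679 × 2 × 8 = 2,085,888,000 bytes.
Track E: 96,000 × 710 × 4 × 2 = 545,280,000 bytes.
Track F: 10:25 (min:sec) = 625 s; 8,000 × 625 × 3 × 8 = 120,000,000 bytes.
Total = 3,059,459,775 bytes = 2917.73 MiB.

2917.73 MiB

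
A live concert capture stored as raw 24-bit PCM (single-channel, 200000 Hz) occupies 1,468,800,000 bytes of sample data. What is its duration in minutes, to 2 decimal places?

Byte rate = 200,000 × 3 × 1 = 600,000 bytes/s.
Duration = 1,468,800,000 / 600,000 = 2,448 s.
2,448 s / 60 = 40.80 minutes.

40.80 minutes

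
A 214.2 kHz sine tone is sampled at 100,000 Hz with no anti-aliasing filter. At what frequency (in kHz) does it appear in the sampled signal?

14.2 kHz

Nyquist = 100,000/2 = 50,000 Hz; 214,200 Hz exceeds it.
Alias = |214,200 − 2×100,000| = |214,200 − 200,000| = 14,200 Hz = 14.2 kHz.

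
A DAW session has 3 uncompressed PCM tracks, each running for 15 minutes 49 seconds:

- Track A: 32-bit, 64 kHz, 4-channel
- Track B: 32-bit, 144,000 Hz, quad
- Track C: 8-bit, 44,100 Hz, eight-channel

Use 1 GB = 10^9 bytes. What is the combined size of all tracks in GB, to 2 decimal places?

3.49 GB

15 minutes 49 seconds = 949 s.
Track A: 64,000 × 949 × 4 × 4 = 971,776,000 bytes.
Track B: 144,000 × 949 × 4 × 4 = 2,186,496,000 bytes.
Track C: 44,100 × 949 × 1 × 8 = 334,807,200 bytes.
Total = 3,493,079,200 bytes = 3.49 GB.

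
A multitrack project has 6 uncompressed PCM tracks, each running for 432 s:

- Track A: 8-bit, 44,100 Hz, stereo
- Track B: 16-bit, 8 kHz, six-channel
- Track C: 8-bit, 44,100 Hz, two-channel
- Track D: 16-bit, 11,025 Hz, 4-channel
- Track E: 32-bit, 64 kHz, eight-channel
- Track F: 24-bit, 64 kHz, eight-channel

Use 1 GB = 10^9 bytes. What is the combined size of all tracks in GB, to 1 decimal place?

Track A: 44,100 × 432 × 1 × 2 = 38,102,400 bytes.
Track B: 8,000 × 432 × 2 × 6 = 41,472,000 bytes.
Track C: 44,100 × 432 × 1 × 2 = 38,102,400 bytes.
Track D: 11,025 × 432 × 2 × 4 = 38,102,400 bytes.
Track E: 64,000 × 432 × 4 × 8 = 884,736,000 bytes.
Track F: 64,000 × 432 × 3 × 8 = 663,552,000 bytes.
Total = 1,704,067,200 bytes = 1.7 GB.

1.7 GB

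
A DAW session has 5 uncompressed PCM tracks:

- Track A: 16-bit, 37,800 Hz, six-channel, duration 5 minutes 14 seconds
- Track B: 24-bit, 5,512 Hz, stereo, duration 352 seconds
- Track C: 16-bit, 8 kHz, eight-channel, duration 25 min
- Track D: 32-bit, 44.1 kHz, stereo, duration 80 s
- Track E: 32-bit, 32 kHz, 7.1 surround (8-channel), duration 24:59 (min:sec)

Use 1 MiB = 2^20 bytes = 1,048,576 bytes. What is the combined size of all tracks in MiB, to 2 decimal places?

Track A: 5 minutes 14 seconds = 314 s; 37,800 × 314 × 2 × 6 = 142,430,400 bytes.
Track B: 5,512 × 352 × 3 × 2 = 11,641,344 bytes.
Track C: 25 min = 1,500 s; 8,000 × 1,500 × 2 × 8 = 192,000,000 bytes.
Track D: 44,100 × 80 × 4 × 2 = 28,224,000 bytes.
Track E: 24:59 (min:sec) = 1,499 s; 32,000 × 1,499 × 4 × 8 = 1,534,976,000 bytes.
Total = 1,909,271,744 bytes = 1820.82 MiB.

1820.82 MiB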